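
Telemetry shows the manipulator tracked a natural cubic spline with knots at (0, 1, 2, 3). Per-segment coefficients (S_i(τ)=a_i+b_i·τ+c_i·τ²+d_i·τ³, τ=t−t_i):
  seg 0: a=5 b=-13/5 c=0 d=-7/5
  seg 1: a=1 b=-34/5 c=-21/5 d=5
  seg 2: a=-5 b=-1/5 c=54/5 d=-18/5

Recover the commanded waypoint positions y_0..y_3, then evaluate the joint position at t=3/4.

y_0=5 y_1=1 y_2=-5 y_3=2
S(3/4) = 787/320

y_0 = S_0(0) = a_0 = 5
y_1 = S_1(0) = a_1 = 1
y_2 = S_2(0) = a_2 = -5
y_3 = S_2(1) = 2
t_q=3/4 is in segment 0 (τ=3/4); S_0(τ)=787/320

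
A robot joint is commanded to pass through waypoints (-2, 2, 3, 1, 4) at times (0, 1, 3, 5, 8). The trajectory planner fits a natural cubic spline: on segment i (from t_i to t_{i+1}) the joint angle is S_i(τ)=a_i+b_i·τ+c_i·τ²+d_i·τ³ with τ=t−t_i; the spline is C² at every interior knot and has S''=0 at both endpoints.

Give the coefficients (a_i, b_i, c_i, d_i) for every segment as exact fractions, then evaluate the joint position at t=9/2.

Δ: Δ0=4, Δ1=1/2, Δ2=-1, Δ3=1
row 1: diag=6, rhs=-21; c'=1/3, d'=-7/2
row 2: denom=8−2·1/3=22/3; d'=(-9−2·-7/2)/(22/3)=-3/11
row 3: denom=10−2·3/11=104/11; d'=(12−2·-3/11)/(104/11)=69/52
back: M3=69/52
back: M2=-3/11−3/11·69/52=-33/52
back: M1=-7/2−1/3·-33/52=-171/52
M: M0=0, M1=-171/52, M2=-33/52, M3=69/52, M4=0
seg 0: a=-2, c=M0/2=0, d=(M1−M0)/(6·1)=-57/104, b=Δ0−h0·(2M0+M1)/6=473/104
seg 1: a=2, c=M1/2=-171/104, d=(M2−M1)/(6·2)=23/104, b=Δ1−h1·(2M1+M2)/6=151/52
seg 2: a=3, c=M2/2=-33/104, d=(M3−M2)/(6·2)=17/104, b=Δ2−h2·(2M2+M3)/6=-53/52
seg 3: a=1, c=M3/2=69/104, d=(M4−M3)/(6·3)=-23/312, b=Δ3−h3·(2M3+M4)/6=-17/52
t_q=9/2 → seg 2, τ=3/2; S=3+-53/52·τ+-33/104·τ²+17/104·τ³=1089/832

  seg 0: a=-2 b=473/104 c=0 d=-57/104
  seg 1: a=2 b=151/52 c=-171/104 d=23/104
  seg 2: a=3 b=-53/52 c=-33/104 d=17/104
  seg 3: a=1 b=-17/52 c=69/104 d=-23/312
S(9/2) = 1089/832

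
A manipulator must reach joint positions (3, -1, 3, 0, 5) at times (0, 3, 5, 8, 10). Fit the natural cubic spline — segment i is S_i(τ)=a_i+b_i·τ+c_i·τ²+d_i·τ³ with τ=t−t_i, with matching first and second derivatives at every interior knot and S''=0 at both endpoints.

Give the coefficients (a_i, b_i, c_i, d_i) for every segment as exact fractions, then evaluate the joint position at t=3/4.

  seg 0: a=3 b=-771/290 c=0 d=1153/7830
  seg 1: a=-1 b=191/145 c=1153/870 d=-214/435
  seg 2: a=3 b=311/435 c=-283/174 d=2753/7830
  seg 3: a=0 b=391/870 c=223/145 d=-223/870
S(3/4) = 3965/3712

Δ: Δ0=-4/3, Δ1=2, Δ2=-1, Δ3=5/2
row 1: diag=10, rhs=20; c'=1/5, d'=2
row 2: denom=10−2·1/5=48/5; d'=(-18−2·2)/(48/5)=-55/24
row 3: denom=10−3·5/16=145/16; d'=(21−3·-55/24)/(145/16)=446/145
back: M3=446/145
back: M2=-55/24−5/16·446/145=-283/87
back: M1=2−1/5·-283/87=1153/435
M: M0=0, M1=1153/435, M2=-283/87, M3=446/145, M4=0
seg 0: a=3, c=M0/2=0, d=(M1−M0)/(6·3)=1153/7830, b=Δ0−h0·(2M0+M1)/6=-771/290
seg 1: a=-1, c=M1/2=1153/870, d=(M2−M1)/(6·2)=-214/435, b=Δ1−h1·(2M1+M2)/6=191/145
seg 2: a=3, c=M2/2=-283/174, d=(M3−M2)/(6·3)=2753/7830, b=Δ2−h2·(2M2+M3)/6=311/435
seg 3: a=0, c=M3/2=223/145, d=(M4−M3)/(6·2)=-223/870, b=Δ3−h3·(2M3+M4)/6=391/870
t_q=3/4 → seg 0, τ=3/4; S=3+-771/290·τ+0·τ²+1153/7830·τ³=3965/3712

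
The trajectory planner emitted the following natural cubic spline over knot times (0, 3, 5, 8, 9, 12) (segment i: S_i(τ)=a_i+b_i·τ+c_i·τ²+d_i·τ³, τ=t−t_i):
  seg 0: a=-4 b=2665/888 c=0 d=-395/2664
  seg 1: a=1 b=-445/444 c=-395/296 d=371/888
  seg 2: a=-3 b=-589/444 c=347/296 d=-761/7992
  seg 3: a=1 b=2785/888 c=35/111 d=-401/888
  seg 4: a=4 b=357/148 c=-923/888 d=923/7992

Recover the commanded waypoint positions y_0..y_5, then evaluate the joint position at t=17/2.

y_0 = S_0(0) = a_0 = -4
y_1 = S_1(0) = a_1 = 1
y_2 = S_2(0) = a_2 = -3
y_3 = S_3(0) = a_3 = 1
y_4 = S_4(0) = a_4 = 4
y_5 = S_4(3) = 5
t_q=17/2 is in segment 3 (τ=1/2); S_3(τ)=18403/7104

y_0=-4 y_1=1 y_2=-3 y_3=1 y_4=4 y_5=5
S(17/2) = 18403/7104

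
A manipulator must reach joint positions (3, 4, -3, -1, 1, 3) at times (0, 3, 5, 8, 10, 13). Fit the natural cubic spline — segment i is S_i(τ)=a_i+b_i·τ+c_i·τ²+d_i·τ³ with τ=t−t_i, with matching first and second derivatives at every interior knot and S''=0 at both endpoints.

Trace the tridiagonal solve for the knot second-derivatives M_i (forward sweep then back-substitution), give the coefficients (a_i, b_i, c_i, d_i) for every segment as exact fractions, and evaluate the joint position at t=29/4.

  seg 0: a=3 b=5035/2772 c=0 d=-4111/24948
  seg 1: a=4 b=-3649/1386 c=-4111/2772 d=2909/5544
  seg 2: a=-3 b=-524/231 c=1154/693 d=-68/297
  seg 3: a=-1 b=356/231 c=-274/693 d=173/2772
  seg 4: a=1 b=491/693 c=-29/1386 d=29/12474
S(29/4) = -2811/1232

Δ: Δ0=1/3, Δ1=-7/2, Δ2=2/3, Δ3=1, Δ4=2/3
row 1: diag=10, rhs=-23; c'=1/5, d'=-23/10
row 2: denom=10−2·1/5=48/5; d'=(25−2·-23/10)/(48/5)=37/12
row 3: denom=10−3·5/16=145/16; d'=(2−3·37/12)/(145/16)=-4/5
row 4: denom=10−2·32/145=1386/145; d'=(-2−2·-4/5)/(1386/145)=-29/693
back: M4=-29/693
back: M3=-4/5−32/145·-29/693=-548/693
back: M2=37/12−5/16·-548/693=2308/693
back: M1=-23/10−1/5·2308/693=-4111/1386
M: M0=0, M1=-4111/1386, M2=2308/693, M3=-548/693, M4=-29/693, M5=0
seg 0: a=3, c=M0/2=0, d=(M1−M0)/(6·3)=-4111/24948, b=Δ0−h0·(2M0+M1)/6=5035/2772
seg 1: a=4, c=M1/2=-4111/2772, d=(M2−M1)/(6·2)=2909/5544, b=Δ1−h1·(2M1+M2)/6=-3649/1386
seg 2: a=-3, c=M2/2=1154/693, d=(M3−M2)/(6·3)=-68/297, b=Δ2−h2·(2M2+M3)/6=-524/231
seg 3: a=-1, c=M3/2=-274/693, d=(M4−M3)/(6·2)=173/2772, b=Δ3−h3·(2M3+M4)/6=356/231
seg 4: a=1, c=M4/2=-29/1386, d=(M5−M4)/(6·3)=29/12474, b=Δ4−h4·(2M4+M5)/6=491/693
t_q=29/4 → seg 2, τ=9/4; S=-3+-524/231·τ+1154/693·τ²+-68/297·τ³=-2811/1232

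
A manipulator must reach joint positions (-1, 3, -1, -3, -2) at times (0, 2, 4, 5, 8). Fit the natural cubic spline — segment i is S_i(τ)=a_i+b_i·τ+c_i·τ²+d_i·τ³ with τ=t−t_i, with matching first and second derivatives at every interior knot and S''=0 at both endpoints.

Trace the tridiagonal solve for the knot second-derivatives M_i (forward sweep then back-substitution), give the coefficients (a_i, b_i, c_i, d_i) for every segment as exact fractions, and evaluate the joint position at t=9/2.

Δ: Δ0=2, Δ1=-2, Δ2=-2, Δ3=1/3
row 1: diag=8, rhs=-24; c'=1/4, d'=-3
row 2: denom=6−2·1/4=11/2; d'=(0−2·-3)/(11/2)=12/11
row 3: denom=8−1·2/11=86/11; d'=(14−1·12/11)/(86/11)=71/43
back: M3=71/43
back: M2=12/11−2/11·71/43=34/43
back: M1=-3−1/4·34/43=-275/86
M: M0=0, M1=-275/86, M2=34/43, M3=71/43, M4=0
seg 0: a=-1, c=M0/2=0, d=(M1−M0)/(6·2)=-275/1032, b=Δ0−h0·(2M0+M1)/6=791/258
seg 1: a=3, c=M1/2=-275/172, d=(M2−M1)/(6·2)=343/1032, b=Δ1−h1·(2M1+M2)/6=-17/129
seg 2: a=-1, c=M2/2=17/43, d=(M3−M2)/(6·1)=37/258, b=Δ2−h2·(2M2+M3)/6=-655/258
seg 3: a=-3, c=M3/2=71/86, d=(M4−M3)/(6·3)=-71/774, b=Δ3−h3·(2M3+M4)/6=-170/129
t_q=9/2 → seg 2, τ=1/2; S=-1+-655/258·τ+17/43·τ²+37/258·τ³=-1481/688

  seg 0: a=-1 b=791/258 c=0 d=-275/1032
  seg 1: a=3 b=-17/129 c=-275/172 d=343/1032
  seg 2: a=-1 b=-655/258 c=17/43 d=37/258
  seg 3: a=-3 b=-170/129 c=71/86 d=-71/774
S(9/2) = -1481/688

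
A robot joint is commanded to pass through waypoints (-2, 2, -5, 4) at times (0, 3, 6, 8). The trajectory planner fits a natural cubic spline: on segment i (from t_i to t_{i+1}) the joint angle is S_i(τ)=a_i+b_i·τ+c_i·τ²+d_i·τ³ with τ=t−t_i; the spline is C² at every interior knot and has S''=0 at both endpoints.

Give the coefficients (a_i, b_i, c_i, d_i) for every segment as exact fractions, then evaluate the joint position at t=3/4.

  seg 0: a=-2 b=213/74 c=0 d=-343/1998
  seg 1: a=2 b=-65/37 c=-343/222 d=901/1998
  seg 2: a=-5 b=85/74 c=93/37 d=-31/74
S(3/4) = 409/4736

Δ: Δ0=4/3, Δ1=-7/3, Δ2=9/2
row 1: diag=12, rhs=-22; c'=1/4, d'=-11/6
row 2: denom=10−3·1/4=37/4; d'=(41−3·-11/6)/(37/4)=186/37
back: M2=186/37
back: M1=-11/6−1/4·186/37=-343/111
M: M0=0, M1=-343/111, M2=186/37, M3=0
seg 0: a=-2, c=M0/2=0, d=(M1−M0)/(6·3)=-343/1998, b=Δ0−h0·(2M0+M1)/6=213/74
seg 1: a=2, c=M1/2=-343/222, d=(M2−M1)/(6·3)=901/1998, b=Δ1−h1·(2M1+M2)/6=-65/37
seg 2: a=-5, c=M2/2=93/37, d=(M3−M2)/(6·2)=-31/74, b=Δ2−h2·(2M2+M3)/6=85/74
t_q=3/4 → seg 0, τ=3/4; S=-2+213/74·τ+0·τ²+-343/1998·τ³=409/4736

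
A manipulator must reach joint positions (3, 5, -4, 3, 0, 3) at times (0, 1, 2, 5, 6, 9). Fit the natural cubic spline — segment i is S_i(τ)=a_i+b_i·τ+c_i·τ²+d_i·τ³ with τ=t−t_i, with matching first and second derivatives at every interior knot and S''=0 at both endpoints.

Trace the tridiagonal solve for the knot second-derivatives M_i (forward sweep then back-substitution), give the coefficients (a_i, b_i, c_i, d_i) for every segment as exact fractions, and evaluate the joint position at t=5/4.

  seg 0: a=3 b=8936/1665 c=0 d=-5606/1665
  seg 1: a=5 b=-7882/1665 c=-5606/555 d=1943/333
  seg 2: a=-4 b=-12373/1665 c=4109/555 d=-20723/14985
  seg 3: a=3 b=-116/333 c=-8396/1665 d=1327/555
  seg 4: a=0 b=-5429/1665 c=3547/1665 d=-3547/14985
S(5/4) = 116377/35520

Δ: Δ0=2, Δ1=-9, Δ2=7/3, Δ3=-3, Δ4=1
row 1: diag=4, rhs=-66; c'=1/4, d'=-33/2
row 2: denom=8−1·1/4=31/4; d'=(68−1·-33/2)/(31/4)=338/31
row 3: denom=8−3·12/31=212/31; d'=(-32−3·338/31)/(212/31)=-1003/106
row 4: denom=8−1·31/212=1665/212; d'=(24−1·-1003/106)/(1665/212)=7094/1665
back: M4=7094/1665
back: M3=-1003/106−31/212·7094/1665=-16792/1665
back: M2=338/31−12/31·-16792/1665=8218/555
back: M1=-33/2−1/4·8218/555=-11212/555
M: M0=0, M1=-11212/555, M2=8218/555, M3=-16792/1665, M4=7094/1665, M5=0
seg 0: a=3, c=M0/2=0, d=(M1−M0)/(6·1)=-5606/1665, b=Δ0−h0·(2M0+M1)/6=8936/1665
seg 1: a=5, c=M1/2=-5606/555, d=(M2−M1)/(6·1)=1943/333, b=Δ1−h1·(2M1+M2)/6=-7882/1665
seg 2: a=-4, c=M2/2=4109/555, d=(M3−M2)/(6·3)=-20723/14985, b=Δ2−h2·(2M2+M3)/6=-12373/1665
seg 3: a=3, c=M3/2=-8396/1665, d=(M4−M3)/(6·1)=1327/555, b=Δ3−h3·(2M3+M4)/6=-116/333
seg 4: a=0, c=M4/2=3547/1665, d=(M5−M4)/(6·3)=-3547/14985, b=Δ4−h4·(2M4+M5)/6=-5429/1665
t_q=5/4 → seg 1, τ=1/4; S=5+-7882/1665·τ+-5606/555·τ²+1943/333·τ³=116377/35520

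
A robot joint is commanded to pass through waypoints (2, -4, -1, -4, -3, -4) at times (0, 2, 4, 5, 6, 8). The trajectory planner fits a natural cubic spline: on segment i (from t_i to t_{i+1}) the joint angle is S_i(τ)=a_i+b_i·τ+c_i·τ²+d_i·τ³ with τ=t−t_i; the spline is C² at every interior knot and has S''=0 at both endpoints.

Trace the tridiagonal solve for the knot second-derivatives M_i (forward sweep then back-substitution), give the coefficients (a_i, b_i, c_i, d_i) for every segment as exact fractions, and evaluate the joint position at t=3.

  seg 0: a=2 b=-1149/241 c=0 d=213/482
  seg 1: a=-4 b=129/241 c=639/241 d=-2091/1928
  seg 2: a=-1 b=-903/482 c=-3717/964 d=2631/964
  seg 3: a=-4 b=-1347/964 c=1044/241 d=-1865/964
  seg 4: a=-3 b=705/482 c=-1419/964 d=473/1928
S(3) = -3659/1928

Δ: Δ0=-3, Δ1=3/2, Δ2=-3, Δ3=1, Δ4=-1/2
row 1: diag=8, rhs=27; c'=1/4, d'=27/8
row 2: denom=6−2·1/4=11/2; d'=(-27−2·27/8)/(11/2)=-135/22
row 3: denom=4−1·2/11=42/11; d'=(24−1·-135/22)/(42/11)=221/28
row 4: denom=6−1·11/42=241/42; d'=(-9−1·221/28)/(241/42)=-1419/482
back: M4=-1419/482
back: M3=221/28−11/42·-1419/482=2088/241
back: M2=-135/22−2/11·2088/241=-3717/482
back: M1=27/8−1/4·-3717/482=1278/241
M: M0=0, M1=1278/241, M2=-3717/482, M3=2088/241, M4=-1419/482, M5=0
seg 0: a=2, c=M0/2=0, d=(M1−M0)/(6·2)=213/482, b=Δ0−h0·(2M0+M1)/6=-1149/241
seg 1: a=-4, c=M1/2=639/241, d=(M2−M1)/(6·2)=-2091/1928, b=Δ1−h1·(2M1+M2)/6=129/241
seg 2: a=-1, c=M2/2=-3717/964, d=(M3−M2)/(6·1)=2631/964, b=Δ2−h2·(2M2+M3)/6=-903/482
seg 3: a=-4, c=M3/2=1044/241, d=(M4−M3)/(6·1)=-1865/964, b=Δ3−h3·(2M3+M4)/6=-1347/964
seg 4: a=-3, c=M4/2=-1419/964, d=(M5−M4)/(6·2)=473/1928, b=Δ4−h4·(2M4+M5)/6=705/482
t_q=3 → seg 1, τ=1; S=-4+129/241·τ+639/241·τ²+-2091/1928·τ³=-3659/1928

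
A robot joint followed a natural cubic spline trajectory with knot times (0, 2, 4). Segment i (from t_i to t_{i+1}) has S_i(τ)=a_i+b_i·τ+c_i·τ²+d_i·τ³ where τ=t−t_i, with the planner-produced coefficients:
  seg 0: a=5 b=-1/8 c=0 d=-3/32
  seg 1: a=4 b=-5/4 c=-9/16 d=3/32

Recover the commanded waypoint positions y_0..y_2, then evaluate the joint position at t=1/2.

y_0=5 y_1=4 y_2=0
S(1/2) = 1261/256

y_0 = S_0(0) = a_0 = 5
y_1 = S_1(0) = a_1 = 4
y_2 = S_1(2) = 0
t_q=1/2 is in segment 0 (τ=1/2); S_0(τ)=1261/256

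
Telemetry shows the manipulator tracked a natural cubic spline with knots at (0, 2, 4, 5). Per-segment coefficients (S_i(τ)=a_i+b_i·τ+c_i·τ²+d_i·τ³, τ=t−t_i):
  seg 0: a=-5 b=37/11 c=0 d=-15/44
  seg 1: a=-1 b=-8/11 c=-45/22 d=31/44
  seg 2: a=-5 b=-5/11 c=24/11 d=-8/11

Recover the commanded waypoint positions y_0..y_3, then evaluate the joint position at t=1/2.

y_0 = S_0(0) = a_0 = -5
y_1 = S_1(0) = a_1 = -1
y_2 = S_2(0) = a_2 = -5
y_3 = S_2(1) = -4
t_q=1/2 is in segment 0 (τ=1/2); S_0(τ)=-1183/352

y_0=-5 y_1=-1 y_2=-5 y_3=-4
S(1/2) = -1183/352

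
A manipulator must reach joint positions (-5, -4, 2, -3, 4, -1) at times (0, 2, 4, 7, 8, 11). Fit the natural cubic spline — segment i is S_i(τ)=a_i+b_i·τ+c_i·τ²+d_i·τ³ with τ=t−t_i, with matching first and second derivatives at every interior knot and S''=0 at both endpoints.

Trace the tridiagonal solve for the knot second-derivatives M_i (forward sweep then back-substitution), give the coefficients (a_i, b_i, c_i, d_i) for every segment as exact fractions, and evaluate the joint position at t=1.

Δ: Δ0=1/2, Δ1=3, Δ2=-5/3, Δ3=7, Δ4=-5/3
row 1: diag=8, rhs=15; c'=1/4, d'=15/8
row 2: denom=10−2·1/4=19/2; d'=(-28−2·15/8)/(19/2)=-127/38
row 3: denom=8−3·6/19=134/19; d'=(52−3·-127/38)/(134/19)=2357/268
row 4: denom=8−1·19/134=1053/134; d'=(-52−1·2357/268)/(1053/134)=-5431/702
back: M4=-5431/702
back: M3=2357/268−19/134·-5431/702=3472/351
back: M2=-127/38−6/19·3472/351=-1513/234
back: M1=15/8−1/4·-1513/234=817/234
M: M0=0, M1=817/234, M2=-1513/234, M3=3472/351, M4=-5431/702, M5=0
seg 0: a=-5, c=M0/2=0, d=(M1−M0)/(6·2)=817/2808, b=Δ0−h0·(2M0+M1)/6=-233/351
seg 1: a=-4, c=M1/2=817/468, d=(M2−M1)/(6·2)=-1165/1404, b=Δ1−h1·(2M1+M2)/6=1985/702
seg 2: a=2, c=M2/2=-1513/468, d=(M3−M2)/(6·3)=11483/12636, b=Δ2−h2·(2M2+M3)/6=-103/702
seg 3: a=-3, c=M3/2=1736/351, d=(M4−M3)/(6·1)=-1375/468, b=Δ3−h3·(2M3+M4)/6=7009/1404
seg 4: a=4, c=M4/2=-5431/1404, d=(M5−M4)/(6·3)=5431/12636, b=Δ4−h4·(2M4+M5)/6=4261/702
t_q=1 → seg 0, τ=1; S=-5+-233/351·τ+0·τ²+817/2808·τ³=-5029/936

  seg 0: a=-5 b=-233/351 c=0 d=817/2808
  seg 1: a=-4 b=1985/702 c=817/468 d=-1165/1404
  seg 2: a=2 b=-103/702 c=-1513/468 d=11483/12636
  seg 3: a=-3 b=7009/1404 c=1736/351 d=-1375/468
  seg 4: a=4 b=4261/702 c=-5431/1404 d=5431/12636
S(1) = -5029/936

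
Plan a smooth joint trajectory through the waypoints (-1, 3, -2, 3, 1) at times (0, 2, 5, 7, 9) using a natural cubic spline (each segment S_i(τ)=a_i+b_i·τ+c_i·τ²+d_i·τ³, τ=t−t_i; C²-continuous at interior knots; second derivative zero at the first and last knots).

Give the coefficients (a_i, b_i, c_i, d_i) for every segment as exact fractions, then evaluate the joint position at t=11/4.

  seg 0: a=-1 b=3263/1032 c=0 d=-1199/4128
  seg 1: a=3 b=-167/516 c=-1199/688 d=297/688
  seg 2: a=-2 b=1807/2064 c=737/344 d=-5491/8256
  seg 3: a=3 b=1511/1032 c=-2543/1376 d=2543/8256
S(11/4) = 86263/44032

Δ: Δ0=2, Δ1=-5/3, Δ2=5/2, Δ3=-1
row 1: diag=10, rhs=-22; c'=3/10, d'=-11/5
row 2: denom=10−3·3/10=91/10; d'=(25−3·-11/5)/(91/10)=316/91
row 3: denom=8−2·20/91=688/91; d'=(-21−2·316/91)/(688/91)=-2543/688
back: M3=-2543/688
back: M2=316/91−20/91·-2543/688=737/172
back: M1=-11/5−3/10·737/172=-1199/344
M: M0=0, M1=-1199/344, M2=737/172, M3=-2543/688, M4=0
seg 0: a=-1, c=M0/2=0, d=(M1−M0)/(6·2)=-1199/4128, b=Δ0−h0·(2M0+M1)/6=3263/1032
seg 1: a=3, c=M1/2=-1199/688, d=(M2−M1)/(6·3)=297/688, b=Δ1−h1·(2M1+M2)/6=-167/516
seg 2: a=-2, c=M2/2=737/344, d=(M3−M2)/(6·2)=-5491/8256, b=Δ2−h2·(2M2+M3)/6=1807/2064
seg 3: a=3, c=M3/2=-2543/1376, d=(M4−M3)/(6·2)=2543/8256, b=Δ3−h3·(2M3+M4)/6=1511/1032
t_q=11/4 → seg 1, τ=3/4; S=3+-167/516·τ+-1199/688·τ²+297/688·τ³=86263/44032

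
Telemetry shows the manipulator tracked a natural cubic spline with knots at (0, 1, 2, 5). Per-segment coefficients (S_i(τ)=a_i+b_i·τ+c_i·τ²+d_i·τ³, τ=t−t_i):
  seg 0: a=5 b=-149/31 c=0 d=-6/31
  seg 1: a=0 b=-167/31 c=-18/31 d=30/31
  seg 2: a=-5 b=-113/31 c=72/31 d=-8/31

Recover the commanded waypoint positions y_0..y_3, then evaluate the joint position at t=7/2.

y_0=5 y_1=0 y_2=-5 y_3=-2
S(7/2) = -379/62

y_0 = S_0(0) = a_0 = 5
y_1 = S_1(0) = a_1 = 0
y_2 = S_2(0) = a_2 = -5
y_3 = S_2(3) = -2
t_q=7/2 is in segment 2 (τ=3/2); S_2(τ)=-379/62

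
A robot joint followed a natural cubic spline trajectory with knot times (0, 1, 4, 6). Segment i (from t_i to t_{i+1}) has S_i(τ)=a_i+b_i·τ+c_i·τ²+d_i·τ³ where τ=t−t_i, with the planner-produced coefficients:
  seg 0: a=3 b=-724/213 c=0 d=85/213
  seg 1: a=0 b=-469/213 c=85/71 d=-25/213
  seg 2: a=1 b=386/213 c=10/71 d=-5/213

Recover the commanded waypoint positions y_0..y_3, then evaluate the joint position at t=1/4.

y_0=3 y_1=0 y_2=1 y_3=5
S(1/4) = 9799/4544

y_0 = S_0(0) = a_0 = 3
y_1 = S_1(0) = a_1 = 0
y_2 = S_2(0) = a_2 = 1
y_3 = S_2(2) = 5
t_q=1/4 is in segment 0 (τ=1/4); S_0(τ)=9799/4544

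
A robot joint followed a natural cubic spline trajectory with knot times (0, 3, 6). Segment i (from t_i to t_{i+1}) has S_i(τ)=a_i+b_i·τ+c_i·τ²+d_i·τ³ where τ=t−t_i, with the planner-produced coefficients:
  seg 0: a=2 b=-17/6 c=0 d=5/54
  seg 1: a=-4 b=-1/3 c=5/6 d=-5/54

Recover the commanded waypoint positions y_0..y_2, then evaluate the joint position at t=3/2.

y_0 = S_0(0) = a_0 = 2
y_1 = S_1(0) = a_1 = -4
y_2 = S_1(3) = 0
t_q=3/2 is in segment 0 (τ=3/2); S_0(τ)=-31/16

y_0=2 y_1=-4 y_2=0
S(3/2) = -31/16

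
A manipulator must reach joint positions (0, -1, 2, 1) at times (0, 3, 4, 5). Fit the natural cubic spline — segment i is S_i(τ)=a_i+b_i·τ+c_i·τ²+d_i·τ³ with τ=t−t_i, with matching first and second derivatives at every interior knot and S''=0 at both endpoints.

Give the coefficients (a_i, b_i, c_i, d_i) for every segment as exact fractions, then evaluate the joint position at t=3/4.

  seg 0: a=0 b=-187/93 c=0 d=52/279
  seg 1: a=-1 b=281/93 c=52/31 d=-158/93
  seg 2: a=2 b=119/93 c=-106/31 d=106/93
S(3/4) = -709/496

Δ: Δ0=-1/3, Δ1=3, Δ2=-1
row 1: diag=8, rhs=20; c'=1/8, d'=5/2
row 2: denom=4−1·1/8=31/8; d'=(-24−1·5/2)/(31/8)=-212/31
back: M2=-212/31
back: M1=5/2−1/8·-212/31=104/31
M: M0=0, M1=104/31, M2=-212/31, M3=0
seg 0: a=0, c=M0/2=0, d=(M1−M0)/(6·3)=52/279, b=Δ0−h0·(2M0+M1)/6=-187/93
seg 1: a=-1, c=M1/2=52/31, d=(M2−M1)/(6·1)=-158/93, b=Δ1−h1·(2M1+M2)/6=281/93
seg 2: a=2, c=M2/2=-106/31, d=(M3−M2)/(6·1)=106/93, b=Δ2−h2·(2M2+M3)/6=119/93
t_q=3/4 → seg 0, τ=3/4; S=0+-187/93·τ+0·τ²+52/279·τ³=-709/496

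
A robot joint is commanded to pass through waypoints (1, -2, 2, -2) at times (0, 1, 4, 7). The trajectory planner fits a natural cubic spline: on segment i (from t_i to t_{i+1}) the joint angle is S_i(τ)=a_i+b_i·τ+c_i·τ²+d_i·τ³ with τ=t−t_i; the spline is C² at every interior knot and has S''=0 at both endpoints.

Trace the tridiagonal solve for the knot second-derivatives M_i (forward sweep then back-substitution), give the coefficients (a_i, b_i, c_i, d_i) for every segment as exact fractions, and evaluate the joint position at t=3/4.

Δ: Δ0=-3, Δ1=4/3, Δ2=-4/3
row 1: diag=8, rhs=26; c'=3/8, d'=13/4
row 2: denom=12−3·3/8=87/8; d'=(-16−3·13/4)/(87/8)=-206/87
back: M2=-206/87
back: M1=13/4−3/8·-206/87=120/29
M: M0=0, M1=120/29, M2=-206/87, M3=0
seg 0: a=1, c=M0/2=0, d=(M1−M0)/(6·1)=20/29, b=Δ0−h0·(2M0+M1)/6=-107/29
seg 1: a=-2, c=M1/2=60/29, d=(M2−M1)/(6·3)=-283/783, b=Δ1−h1·(2M1+M2)/6=-47/29
seg 2: a=2, c=M2/2=-103/87, d=(M3−M2)/(6·3)=103/783, b=Δ2−h2·(2M2+M3)/6=30/29
t_q=3/4 → seg 0, τ=3/4; S=1+-107/29·τ+0·τ²+20/29·τ³=-685/464

  seg 0: a=1 b=-107/29 c=0 d=20/29
  seg 1: a=-2 b=-47/29 c=60/29 d=-283/783
  seg 2: a=2 b=30/29 c=-103/87 d=103/783
S(3/4) = -685/464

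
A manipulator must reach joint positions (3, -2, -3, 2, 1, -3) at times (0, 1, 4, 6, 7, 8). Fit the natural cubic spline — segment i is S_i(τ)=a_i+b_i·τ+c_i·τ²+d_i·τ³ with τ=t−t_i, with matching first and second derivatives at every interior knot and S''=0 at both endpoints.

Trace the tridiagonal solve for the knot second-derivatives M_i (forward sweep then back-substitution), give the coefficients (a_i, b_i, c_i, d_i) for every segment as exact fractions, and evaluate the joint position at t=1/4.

  seg 0: a=3 b=-49573/9030 c=0 d=4423/9030
  seg 1: a=-2 b=-18152/4515 c=4423/3010 d=-2171/27090
  seg 2: a=-3 b=23771/9030 c=1126/1505 d=-3677/9030
  seg 3: a=2 b=953/1290 c=-2551/1505 d=-79/1806
  seg 4: a=1 b=-12563/4515 c=-5497/3010 d=5497/9030
S(1/4) = 63001/38528

Δ: Δ0=-5, Δ1=-1/3, Δ2=5/2, Δ3=-1, Δ4=-4
row 1: diag=8, rhs=28; c'=3/8, d'=7/2
row 2: denom=10−3·3/8=71/8; d'=(17−3·7/2)/(71/8)=52/71
row 3: denom=6−2·16/71=394/71; d'=(-21−2·52/71)/(394/71)=-1595/394
row 4: denom=4−1·71/394=1505/394; d'=(-18−1·-1595/394)/(1505/394)=-5497/1505
back: M4=-5497/1505
back: M3=-1595/394−71/394·-5497/1505=-5102/1505
back: M2=52/71−16/71·-5102/1505=2252/1505
back: M1=7/2−3/8·2252/1505=4423/1505
M: M0=0, M1=4423/1505, M2=2252/1505, M3=-5102/1505, M4=-5497/1505, M5=0
seg 0: a=3, c=M0/2=0, d=(M1−M0)/(6·1)=4423/9030, b=Δ0−h0·(2M0+M1)/6=-49573/9030
seg 1: a=-2, c=M1/2=4423/3010, d=(M2−M1)/(6·3)=-2171/27090, b=Δ1−h1·(2M1+M2)/6=-18152/4515
seg 2: a=-3, c=M2/2=1126/1505, d=(M3−M2)/(6·2)=-3677/9030, b=Δ2−h2·(2M2+M3)/6=23771/9030
seg 3: a=2, c=M3/2=-2551/1505, d=(M4−M3)/(6·1)=-79/1806, b=Δ3−h3·(2M3+M4)/6=953/1290
seg 4: a=1, c=M4/2=-5497/3010, d=(M5−M4)/(6·1)=5497/9030, b=Δ4−h4·(2M4+M5)/6=-12563/4515
t_q=1/4 → seg 0, τ=1/4; S=3+-49573/9030·τ+0·τ²+4423/9030·τ³=63001/38528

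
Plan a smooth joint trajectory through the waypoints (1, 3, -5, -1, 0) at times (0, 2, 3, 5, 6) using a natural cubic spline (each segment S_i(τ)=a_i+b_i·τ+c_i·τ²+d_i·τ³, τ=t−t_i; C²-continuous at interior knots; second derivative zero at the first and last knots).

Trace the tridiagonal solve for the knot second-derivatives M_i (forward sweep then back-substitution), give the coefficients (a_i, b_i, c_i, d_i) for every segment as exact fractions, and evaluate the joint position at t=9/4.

Δ: Δ0=1, Δ1=-8, Δ2=2, Δ3=1
row 1: diag=6, rhs=-54; c'=1/6, d'=-9
row 2: denom=6−1·1/6=35/6; d'=(60−1·-9)/(35/6)=414/35
row 3: denom=6−2·12/35=186/35; d'=(-6−2·414/35)/(186/35)=-173/31
back: M3=-173/31
back: M2=414/35−12/35·-173/31=426/31
back: M1=-9−1/6·426/31=-350/31
M: M0=0, M1=-350/31, M2=426/31, M3=-173/31, M4=0
seg 0: a=1, c=M0/2=0, d=(M1−M0)/(6·2)=-175/186, b=Δ0−h0·(2M0+M1)/6=443/93
seg 1: a=3, c=M1/2=-175/31, d=(M2−M1)/(6·1)=388/93, b=Δ1−h1·(2M1+M2)/6=-607/93
seg 2: a=-5, c=M2/2=213/31, d=(M3−M2)/(6·2)=-599/372, b=Δ2−h2·(2M2+M3)/6=-493/93
seg 3: a=-1, c=M3/2=-173/62, d=(M4−M3)/(6·1)=173/186, b=Δ3−h3·(2M3+M4)/6=266/93
t_q=9/4 → seg 1, τ=1/4; S=3+-607/93·τ+-175/31·τ²+388/93·τ³=67/62

  seg 0: a=1 b=443/93 c=0 d=-175/186
  seg 1: a=3 b=-607/93 c=-175/31 d=388/93
  seg 2: a=-5 b=-493/93 c=213/31 d=-599/372
  seg 3: a=-1 b=266/93 c=-173/62 d=173/186
S(9/4) = 67/62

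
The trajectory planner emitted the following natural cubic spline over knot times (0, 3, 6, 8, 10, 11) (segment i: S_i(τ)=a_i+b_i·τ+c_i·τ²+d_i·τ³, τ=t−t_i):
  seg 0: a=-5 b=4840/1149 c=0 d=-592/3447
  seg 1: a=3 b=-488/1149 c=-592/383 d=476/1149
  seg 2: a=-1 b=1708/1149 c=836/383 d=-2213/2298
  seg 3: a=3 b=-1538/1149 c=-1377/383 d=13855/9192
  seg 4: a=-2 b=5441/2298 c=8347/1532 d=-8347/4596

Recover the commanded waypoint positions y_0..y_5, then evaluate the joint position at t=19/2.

y_0=-5 y_1=3 y_2=-1 y_3=3 y_4=-2 y_5=4
S(19/2) = -49273/24512

y_0 = S_0(0) = a_0 = -5
y_1 = S_1(0) = a_1 = 3
y_2 = S_2(0) = a_2 = -1
y_3 = S_3(0) = a_3 = 3
y_4 = S_4(0) = a_4 = -2
y_5 = S_4(1) = 4
t_q=19/2 is in segment 3 (τ=3/2); S_3(τ)=-49273/24512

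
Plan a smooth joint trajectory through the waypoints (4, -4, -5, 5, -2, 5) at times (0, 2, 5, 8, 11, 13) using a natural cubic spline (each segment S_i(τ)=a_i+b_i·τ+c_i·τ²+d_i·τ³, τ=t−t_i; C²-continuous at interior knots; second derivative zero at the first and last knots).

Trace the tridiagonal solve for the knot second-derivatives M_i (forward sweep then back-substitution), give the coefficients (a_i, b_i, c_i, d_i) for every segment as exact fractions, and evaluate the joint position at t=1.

  seg 0: a=4 b=-17005/3807 c=0 d=1777/15228
  seg 1: a=-4 b=-11674/3807 c=1777/2538 d=4817/68526
  seg 2: a=-5 b=23089/7614 c=5074/3807 d=-599/1458
  seg 3: a=5 b=-241/3807 c=-18005/7614 d=36731/68526
  seg 4: a=-2 b=1681/7614 c=3121/1269 d=-3121/7614
S(1) = -1777/5076

Δ: Δ0=-4, Δ1=-1/3, Δ2=10/3, Δ3=-7/3, Δ4=7/2
row 1: diag=10, rhs=22; c'=3/10, d'=11/5
row 2: denom=12−3·3/10=111/10; d'=(22−3·11/5)/(111/10)=154/111
row 3: denom=12−3·10/37=414/37; d'=(-34−3·154/111)/(414/37)=-706/207
row 4: denom=10−3·37/138=423/46; d'=(35−3·-706/207)/(423/46)=6242/1269
back: M4=6242/1269
back: M3=-706/207−37/138·6242/1269=-18005/3807
back: M2=154/111−10/37·-18005/3807=10148/3807
back: M1=11/5−3/10·10148/3807=1777/1269
M: M0=0, M1=1777/1269, M2=10148/3807, M3=-18005/3807, M4=6242/1269, M5=0
seg 0: a=4, c=M0/2=0, d=(M1−M0)/(6·2)=1777/15228, b=Δ0−h0·(2M0+M1)/6=-17005/3807
seg 1: a=-4, c=M1/2=1777/2538, d=(M2−M1)/(6·3)=4817/68526, b=Δ1−h1·(2M1+M2)/6=-11674/3807
seg 2: a=-5, c=M2/2=5074/3807, d=(M3−M2)/(6·3)=-599/1458, b=Δ2−h2·(2M2+M3)/6=23089/7614
seg 3: a=5, c=M3/2=-18005/7614, d=(M4−M3)/(6·3)=36731/68526, b=Δ3−h3·(2M3+M4)/6=-241/3807
seg 4: a=-2, c=M4/2=3121/1269, d=(M5−M4)/(6·2)=-3121/7614, b=Δ4−h4·(2M4+M5)/6=1681/7614
t_q=1 → seg 0, τ=1; S=4+-17005/3807·τ+0·τ²+1777/15228·τ³=-1777/5076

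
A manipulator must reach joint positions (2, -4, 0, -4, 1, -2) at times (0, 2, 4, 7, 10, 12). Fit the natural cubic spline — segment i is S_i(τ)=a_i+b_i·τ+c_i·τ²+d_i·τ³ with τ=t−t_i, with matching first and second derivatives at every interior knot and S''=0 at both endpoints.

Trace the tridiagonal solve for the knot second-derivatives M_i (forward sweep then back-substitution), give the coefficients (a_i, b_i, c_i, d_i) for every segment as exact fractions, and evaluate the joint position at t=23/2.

  seg 0: a=2 b=-17651/3858 c=0 d=6077/15432
  seg 1: a=-4 b=290/1929 c=6077/2572 d=-11095/15432
  seg 2: a=0 b=3757/3858 c=-2509/1286 d=760/1929
  seg 3: a=-4 b=-365/3858 c=2051/1286 d=-216/643
  seg 4: a=1 b=1561/3858 c=-1837/1286 d=1837/7716
S(23/2) = -16535/20576

Δ: Δ0=-3, Δ1=2, Δ2=-4/3, Δ3=5/3, Δ4=-3/2
row 1: diag=8, rhs=30; c'=1/4, d'=15/4
row 2: denom=10−2·1/4=19/2; d'=(-20−2·15/4)/(19/2)=-55/19
row 3: denom=12−3·6/19=210/19; d'=(18−3·-55/19)/(210/19)=169/70
row 4: denom=10−3·19/70=643/70; d'=(-19−3·169/70)/(643/70)=-1837/643
back: M4=-1837/643
back: M3=169/70−19/70·-1837/643=2051/643
back: M2=-55/19−6/19·2051/643=-2509/643
back: M1=15/4−1/4·-2509/643=6077/1286
M: M0=0, M1=6077/1286, M2=-2509/643, M3=2051/643, M4=-1837/643, M5=0
seg 0: a=2, c=M0/2=0, d=(M1−M0)/(6·2)=6077/15432, b=Δ0−h0·(2M0+M1)/6=-17651/3858
seg 1: a=-4, c=M1/2=6077/2572, d=(M2−M1)/(6·2)=-11095/15432, b=Δ1−h1·(2M1+M2)/6=290/1929
seg 2: a=0, c=M2/2=-2509/1286, d=(M3−M2)/(6·3)=760/1929, b=Δ2−h2·(2M2+M3)/6=3757/3858
seg 3: a=-4, c=M3/2=2051/1286, d=(M4−M3)/(6·3)=-216/643, b=Δ3−h3·(2M3+M4)/6=-365/3858
seg 4: a=1, c=M4/2=-1837/1286, d=(M5−M4)/(6·2)=1837/7716, b=Δ4−h4·(2M4+M5)/6=1561/3858
t_q=23/2 → seg 4, τ=3/2; S=1+1561/3858·τ+-1837/1286·τ²+1837/7716·τ³=-16535/20576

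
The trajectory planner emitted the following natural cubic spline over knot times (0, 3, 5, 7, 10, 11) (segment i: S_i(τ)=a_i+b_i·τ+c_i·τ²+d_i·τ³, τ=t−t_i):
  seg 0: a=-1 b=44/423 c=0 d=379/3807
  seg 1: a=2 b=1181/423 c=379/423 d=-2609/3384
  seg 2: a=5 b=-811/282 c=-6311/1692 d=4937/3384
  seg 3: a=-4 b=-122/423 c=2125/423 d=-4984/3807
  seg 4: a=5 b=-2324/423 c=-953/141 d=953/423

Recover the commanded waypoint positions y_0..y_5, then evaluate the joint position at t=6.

y_0=-1 y_1=2 y_2=5 y_3=-4 y_4=5 y_5=-5
S(6) = -497/3384

y_0 = S_0(0) = a_0 = -1
y_1 = S_1(0) = a_1 = 2
y_2 = S_2(0) = a_2 = 5
y_3 = S_3(0) = a_3 = -4
y_4 = S_4(0) = a_4 = 5
y_5 = S_4(1) = -5
t_q=6 is in segment 2 (τ=1); S_2(τ)=-497/3384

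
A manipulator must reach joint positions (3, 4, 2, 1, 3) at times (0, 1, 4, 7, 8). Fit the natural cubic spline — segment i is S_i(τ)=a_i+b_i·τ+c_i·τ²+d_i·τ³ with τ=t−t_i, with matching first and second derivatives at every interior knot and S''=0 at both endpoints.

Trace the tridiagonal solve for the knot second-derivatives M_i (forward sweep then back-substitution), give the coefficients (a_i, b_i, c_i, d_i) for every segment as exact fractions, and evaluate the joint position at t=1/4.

  seg 0: a=3 b=63/52 c=0 d=-11/52
  seg 1: a=4 b=15/26 c=-33/52 d=103/1404
  seg 2: a=2 b=-5/4 c=1/39 d=131/1404
  seg 3: a=1 b=37/26 c=45/52 d=-15/52
S(1/4) = 10981/3328

Δ: Δ0=1, Δ1=-2/3, Δ2=-1/3, Δ3=2
row 1: diag=8, rhs=-10; c'=3/8, d'=-5/4
row 2: denom=12−3·3/8=87/8; d'=(2−3·-5/4)/(87/8)=46/87
row 3: denom=8−3·8/29=208/29; d'=(14−3·46/87)/(208/29)=45/26
back: M3=45/26
back: M2=46/87−8/29·45/26=2/39
back: M1=-5/4−3/8·2/39=-33/26
M: M0=0, M1=-33/26, M2=2/39, M3=45/26, M4=0
seg 0: a=3, c=M0/2=0, d=(M1−M0)/(6·1)=-11/52, b=Δ0−h0·(2M0+M1)/6=63/52
seg 1: a=4, c=M1/2=-33/52, d=(M2−M1)/(6·3)=103/1404, b=Δ1−h1·(2M1+M2)/6=15/26
seg 2: a=2, c=M2/2=1/39, d=(M3−M2)/(6·3)=131/1404, b=Δ2−h2·(2M2+M3)/6=-5/4
seg 3: a=1, c=M3/2=45/52, d=(M4−M3)/(6·1)=-15/52, b=Δ3−h3·(2M3+M4)/6=37/26
t_q=1/4 → seg 0, τ=1/4; S=3+63/52·τ+0·τ²+-11/52·τ³=10981/3328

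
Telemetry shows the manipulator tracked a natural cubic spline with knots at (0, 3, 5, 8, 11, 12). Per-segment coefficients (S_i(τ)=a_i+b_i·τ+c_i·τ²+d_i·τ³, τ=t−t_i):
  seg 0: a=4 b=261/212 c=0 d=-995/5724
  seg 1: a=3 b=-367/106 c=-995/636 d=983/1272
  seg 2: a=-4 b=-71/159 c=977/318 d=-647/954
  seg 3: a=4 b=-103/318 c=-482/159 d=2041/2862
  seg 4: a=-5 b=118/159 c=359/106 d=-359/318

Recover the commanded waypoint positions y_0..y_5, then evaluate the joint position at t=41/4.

y_0=4 y_1=3 y_2=-4 y_3=4 y_4=-5 y_5=-2
S(41/4) = -26813/6784

y_0 = S_0(0) = a_0 = 4
y_1 = S_1(0) = a_1 = 3
y_2 = S_2(0) = a_2 = -4
y_3 = S_3(0) = a_3 = 4
y_4 = S_4(0) = a_4 = -5
y_5 = S_4(1) = -2
t_q=41/4 is in segment 3 (τ=9/4); S_3(τ)=-26813/6784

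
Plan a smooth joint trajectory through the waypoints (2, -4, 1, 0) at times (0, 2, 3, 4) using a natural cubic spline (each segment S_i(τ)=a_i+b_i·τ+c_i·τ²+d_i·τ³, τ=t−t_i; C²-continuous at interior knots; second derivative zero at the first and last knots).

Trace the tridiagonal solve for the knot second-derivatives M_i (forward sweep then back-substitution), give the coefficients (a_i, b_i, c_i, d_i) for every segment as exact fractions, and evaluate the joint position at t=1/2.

Δ: Δ0=-3, Δ1=5, Δ2=-1
row 1: diag=6, rhs=48; c'=1/6, d'=8
row 2: denom=4−1·1/6=23/6; d'=(-36−1·8)/(23/6)=-264/23
back: M2=-264/23
back: M1=8−1/6·-264/23=228/23
M: M0=0, M1=228/23, M2=-264/23, M3=0
seg 0: a=2, c=M0/2=0, d=(M1−M0)/(6·2)=19/23, b=Δ0−h0·(2M0+M1)/6=-145/23
seg 1: a=-4, c=M1/2=114/23, d=(M2−M1)/(6·1)=-82/23, b=Δ1−h1·(2M1+M2)/6=83/23
seg 2: a=1, c=M2/2=-132/23, d=(M3−M2)/(6·1)=44/23, b=Δ2−h2·(2M2+M3)/6=65/23
t_q=1/2 → seg 0, τ=1/2; S=2+-145/23·τ+0·τ²+19/23·τ³=-193/184

  seg 0: a=2 b=-145/23 c=0 d=19/23
  seg 1: a=-4 b=83/23 c=114/23 d=-82/23
  seg 2: a=1 b=65/23 c=-132/23 d=44/23
S(1/2) = -193/184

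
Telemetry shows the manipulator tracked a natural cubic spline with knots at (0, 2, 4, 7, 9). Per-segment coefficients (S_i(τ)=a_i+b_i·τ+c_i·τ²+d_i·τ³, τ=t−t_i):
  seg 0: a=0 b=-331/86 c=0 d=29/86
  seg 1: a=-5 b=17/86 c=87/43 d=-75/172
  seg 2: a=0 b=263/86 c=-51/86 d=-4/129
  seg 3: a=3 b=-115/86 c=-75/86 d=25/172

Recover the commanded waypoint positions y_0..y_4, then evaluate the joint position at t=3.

y_0 = S_0(0) = a_0 = 0
y_1 = S_1(0) = a_1 = -5
y_2 = S_2(0) = a_2 = 0
y_3 = S_3(0) = a_3 = 3
y_4 = S_3(2) = -2
t_q=3 is in segment 1 (τ=1); S_1(τ)=-553/172

y_0=0 y_1=-5 y_2=0 y_3=3 y_4=-2
S(3) = -553/172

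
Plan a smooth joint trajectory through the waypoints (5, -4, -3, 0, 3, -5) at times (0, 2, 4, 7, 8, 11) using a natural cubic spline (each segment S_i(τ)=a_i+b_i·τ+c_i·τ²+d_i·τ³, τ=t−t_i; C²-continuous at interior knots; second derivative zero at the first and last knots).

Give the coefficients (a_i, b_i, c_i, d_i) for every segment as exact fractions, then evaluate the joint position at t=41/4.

  seg 0: a=5 b=-6167/1053 c=0 d=2857/8424
  seg 1: a=-4 b=-3763/2106 c=2857/1404 d=-3755/8424
  seg 2: a=-3 b=1057/1053 c=-449/702 d=4033/18954
  seg 3: a=0 b=6131/2106 c=1343/1053 d=-833/702
  seg 4: a=3 b=2003/1053 c=-4811/2106 d=4811/18954
S(41/4) = -20873/14976

Δ: Δ0=-9/2, Δ1=1/2, Δ2=1, Δ3=3, Δ4=-8/3
row 1: diag=8, rhs=30; c'=1/4, d'=15/4
row 2: denom=10−2·1/4=19/2; d'=(3−2·15/4)/(19/2)=-9/19
row 3: denom=8−3·6/19=134/19; d'=(12−3·-9/19)/(134/19)=255/134
row 4: denom=8−1·19/134=1053/134; d'=(-34−1·255/134)/(1053/134)=-4811/1053
back: M4=-4811/1053
back: M3=255/134−19/134·-4811/1053=2686/1053
back: M2=-9/19−6/19·2686/1053=-449/351
back: M1=15/4−1/4·-449/351=2857/702
M: M0=0, M1=2857/702, M2=-449/351, M3=2686/1053, M4=-4811/1053, M5=0
seg 0: a=5, c=M0/2=0, d=(M1−M0)/(6·2)=2857/8424, b=Δ0−h0·(2M0+M1)/6=-6167/1053
seg 1: a=-4, c=M1/2=2857/1404, d=(M2−M1)/(6·2)=-3755/8424, b=Δ1−h1·(2M1+M2)/6=-3763/2106
seg 2: a=-3, c=M2/2=-449/702, d=(M3−M2)/(6·3)=4033/18954, b=Δ2−h2·(2M2+M3)/6=1057/1053
seg 3: a=0, c=M3/2=1343/1053, d=(M4−M3)/(6·1)=-833/702, b=Δ3−h3·(2M3+M4)/6=6131/2106
seg 4: a=3, c=M4/2=-4811/2106, d=(M5−M4)/(6·3)=4811/18954, b=Δ4−h4·(2M4+M5)/6=2003/1053
t_q=41/4 → seg 4, τ=9/4; S=3+2003/1053·τ+-4811/2106·τ²+4811/18954·τ³=-20873/14976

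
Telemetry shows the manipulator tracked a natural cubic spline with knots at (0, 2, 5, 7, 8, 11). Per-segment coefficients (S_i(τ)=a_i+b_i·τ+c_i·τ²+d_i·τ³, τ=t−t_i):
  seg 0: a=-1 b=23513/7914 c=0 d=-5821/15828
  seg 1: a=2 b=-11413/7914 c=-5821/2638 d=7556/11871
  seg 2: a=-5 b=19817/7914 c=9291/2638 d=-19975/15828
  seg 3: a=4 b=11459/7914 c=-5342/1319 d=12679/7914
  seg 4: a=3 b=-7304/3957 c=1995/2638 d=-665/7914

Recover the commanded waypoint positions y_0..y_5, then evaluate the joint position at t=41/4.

y_0 = S_0(0) = a_0 = -1
y_1 = S_1(0) = a_1 = 2
y_2 = S_2(0) = a_2 = -5
y_3 = S_3(0) = a_3 = 4
y_4 = S_4(0) = a_4 = 3
y_5 = S_4(3) = 2
t_q=41/4 is in segment 4 (τ=9/4); S_4(τ)=290097/168832

y_0=-1 y_1=2 y_2=-5 y_3=4 y_4=3 y_5=2
S(41/4) = 290097/168832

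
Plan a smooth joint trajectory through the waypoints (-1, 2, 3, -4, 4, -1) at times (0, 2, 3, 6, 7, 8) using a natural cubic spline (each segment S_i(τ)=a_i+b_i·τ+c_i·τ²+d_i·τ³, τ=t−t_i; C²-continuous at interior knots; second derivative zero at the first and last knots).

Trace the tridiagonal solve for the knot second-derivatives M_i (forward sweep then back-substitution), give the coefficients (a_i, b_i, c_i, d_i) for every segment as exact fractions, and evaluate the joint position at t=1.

  seg 0: a=-1 b=9245/7446 c=0 d=481/7446
  seg 1: a=2 b=15017/7446 c=481/1241 d=-10457/7446
  seg 2: a=3 b=-5291/3723 c=-9495/2482 d=26221/22338
  seg 3: a=-4 b=54497/7446 c=8363/1241 d=-45107/7446
  seg 4: a=4 b=9766/3723 c=-28381/2482 d=28381/7446
S(1) = 380/1241

Δ: Δ0=3/2, Δ1=1, Δ2=-7/3, Δ3=8, Δ4=-5
row 1: diag=6, rhs=-3; c'=1/6, d'=-1/2
row 2: denom=8−1·1/6=47/6; d'=(-20−1·-1/2)/(47/6)=-117/47
row 3: denom=8−3·18/47=322/47; d'=(62−3·-117/47)/(322/47)=3265/322
row 4: denom=4−1·47/322=1241/322; d'=(-78−1·3265/322)/(1241/322)=-28381/1241
back: M4=-28381/1241
back: M3=3265/322−47/322·-28381/1241=16726/1241
back: M2=-117/47−18/47·16726/1241=-9495/1241
back: M1=-1/2−1/6·-9495/1241=962/1241
M: M0=0, M1=962/1241, M2=-9495/1241, M3=16726/1241, M4=-28381/1241, M5=0
seg 0: a=-1, c=M0/2=0, d=(M1−M0)/(6·2)=481/7446, b=Δ0−h0·(2M0+M1)/6=9245/7446
seg 1: a=2, c=M1/2=481/1241, d=(M2−M1)/(6·1)=-10457/7446, b=Δ1−h1·(2M1+M2)/6=15017/7446
seg 2: a=3, c=M2/2=-9495/2482, d=(M3−M2)/(6·3)=26221/22338, b=Δ2−h2·(2M2+M3)/6=-5291/3723
seg 3: a=-4, c=M3/2=8363/1241, d=(M4−M3)/(6·1)=-45107/7446, b=Δ3−h3·(2M3+M4)/6=54497/7446
seg 4: a=4, c=M4/2=-28381/2482, d=(M5−M4)/(6·1)=28381/7446, b=Δ4−h4·(2M4+M5)/6=9766/3723
t_q=1 → seg 0, τ=1; S=-1+9245/7446·τ+0·τ²+481/7446·τ³=380/1241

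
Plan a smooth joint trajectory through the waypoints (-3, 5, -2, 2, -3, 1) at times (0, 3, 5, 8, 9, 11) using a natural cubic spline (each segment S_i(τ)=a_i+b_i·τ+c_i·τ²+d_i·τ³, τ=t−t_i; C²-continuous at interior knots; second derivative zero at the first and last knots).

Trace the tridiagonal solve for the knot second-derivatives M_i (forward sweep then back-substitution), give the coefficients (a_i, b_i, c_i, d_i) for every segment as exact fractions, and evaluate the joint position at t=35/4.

Δ: Δ0=8/3, Δ1=-7/2, Δ2=4/3, Δ3=-5, Δ4=2
row 1: diag=10, rhs=-37; c'=1/5, d'=-37/10
row 2: denom=10−2·1/5=48/5; d'=(29−2·-37/10)/(48/5)=91/24
row 3: denom=8−3·5/16=113/16; d'=(-38−3·91/24)/(113/16)=-790/113
row 4: denom=6−1·16/113=662/113; d'=(42−1·-790/113)/(662/113)=2768/331
back: M4=2768/331
back: M3=-790/113−16/113·2768/331=-2706/331
back: M2=91/24−5/16·-2706/331=6302/993
back: M1=-37/10−1/5·6302/993=-9869/1986
M: M0=0, M1=-9869/1986, M2=6302/993, M3=-2706/331, M4=2768/331, M5=0
seg 0: a=-3, c=M0/2=0, d=(M1−M0)/(6·3)=-9869/35748, b=Δ0−h0·(2M0+M1)/6=20461/3972
seg 1: a=5, c=M1/2=-9869/3972, d=(M2−M1)/(6·2)=2497/2648, b=Δ1−h1·(2M1+M2)/6=-4573/1986
seg 2: a=-2, c=M2/2=3151/993, d=(M3−M2)/(6·3)=-7210/8937, b=Δ2−h2·(2M2+M3)/6=-919/993
seg 3: a=2, c=M3/2=-1353/331, d=(M4−M3)/(6·1)=2737/993, b=Δ3−h3·(2M3+M4)/6=-3643/993
seg 4: a=-3, c=M4/2=1384/331, d=(M5−M4)/(6·2)=-692/993, b=Δ4−h4·(2M4+M5)/6=-3550/993
t_q=35/4 → seg 3, τ=3/4; S=2+-3643/993·τ+-1353/331·τ²+2737/993·τ³=-39995/21184

  seg 0: a=-3 b=20461/3972 c=0 d=-9869/35748
  seg 1: a=5 b=-4573/1986 c=-9869/3972 d=2497/2648
  seg 2: a=-2 b=-919/993 c=3151/993 d=-7210/8937
  seg 3: a=2 b=-3643/993 c=-1353/331 d=2737/993
  seg 4: a=-3 b=-3550/993 c=1384/331 d=-692/993
S(35/4) = -39995/21184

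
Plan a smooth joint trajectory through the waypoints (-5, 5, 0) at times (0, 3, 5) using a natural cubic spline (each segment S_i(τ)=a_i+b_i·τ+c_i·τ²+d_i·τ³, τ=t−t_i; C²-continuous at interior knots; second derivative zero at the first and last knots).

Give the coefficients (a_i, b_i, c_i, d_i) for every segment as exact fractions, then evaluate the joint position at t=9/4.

Δ: Δ0=10/3, Δ1=-5/2
row 1: diag=10, rhs=-35; c'=1/5, d'=-7/2
back: M1=-7/2
M: M0=0, M1=-7/2, M2=0
seg 0: a=-5, c=M0/2=0, d=(M1−M0)/(6·3)=-7/36, b=Δ0−h0·(2M0+M1)/6=61/12
seg 1: a=5, c=M1/2=-7/4, d=(M2−M1)/(6·2)=7/24, b=Δ1−h1·(2M1+M2)/6=-1/6
t_q=9/4 → seg 0, τ=9/4; S=-5+61/12·τ+0·τ²+-7/36·τ³=1081/256

  seg 0: a=-5 b=61/12 c=0 d=-7/36
  seg 1: a=5 b=-1/6 c=-7/4 d=7/24
S(9/4) = 1081/256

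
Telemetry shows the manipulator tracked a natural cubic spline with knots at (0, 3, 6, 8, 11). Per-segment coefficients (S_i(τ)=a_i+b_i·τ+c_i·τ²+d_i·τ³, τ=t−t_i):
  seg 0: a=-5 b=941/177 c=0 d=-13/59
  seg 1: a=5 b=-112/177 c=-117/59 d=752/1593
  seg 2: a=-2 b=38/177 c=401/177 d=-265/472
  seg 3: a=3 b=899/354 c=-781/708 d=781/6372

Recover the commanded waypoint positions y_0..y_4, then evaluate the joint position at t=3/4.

y_0 = S_0(0) = a_0 = -5
y_1 = S_1(0) = a_1 = 5
y_2 = S_2(0) = a_2 = -2
y_3 = S_3(0) = a_3 = 3
y_4 = S_3(3) = 4
t_q=3/4 is in segment 0 (τ=3/4); S_0(τ)=-4175/3776

y_0=-5 y_1=5 y_2=-2 y_3=3 y_4=4
S(3/4) = -4175/3776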